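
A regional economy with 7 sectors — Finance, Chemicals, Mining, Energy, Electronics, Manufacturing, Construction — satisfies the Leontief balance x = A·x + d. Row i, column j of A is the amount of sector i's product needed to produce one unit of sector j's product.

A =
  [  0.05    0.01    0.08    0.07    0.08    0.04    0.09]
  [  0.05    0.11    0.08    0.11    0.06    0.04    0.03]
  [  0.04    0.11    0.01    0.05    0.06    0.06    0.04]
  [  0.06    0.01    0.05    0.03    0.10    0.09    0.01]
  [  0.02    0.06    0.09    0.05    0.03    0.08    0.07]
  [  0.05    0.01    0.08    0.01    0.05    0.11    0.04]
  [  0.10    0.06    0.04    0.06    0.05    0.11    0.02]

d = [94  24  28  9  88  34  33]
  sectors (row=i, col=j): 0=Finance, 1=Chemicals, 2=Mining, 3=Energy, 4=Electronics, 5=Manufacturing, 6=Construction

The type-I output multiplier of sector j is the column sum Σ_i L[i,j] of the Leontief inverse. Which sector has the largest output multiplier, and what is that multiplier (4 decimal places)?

Manufacturing (1.8874)

Form M = I − A:
  [  0.95   -0.01   -0.08   -0.07   -0.08   -0.04   -0.09]
  [ -0.05    0.89   -0.08   -0.11   -0.06   -0.04   -0.03]
  [ -0.04   -0.11    0.99   -0.05   -0.06   -0.06   -0.04]
  [ -0.06   -0.01   -0.05    0.97   -0.10   -0.09   -0.01]
  [ -0.02   -0.06   -0.09   -0.05    0.97   -0.08   -0.07]
  [ -0.05   -0.01   -0.08   -0.01   -0.05    0.89   -0.04]
  [ -0.10   -0.06   -0.04   -0.06   -0.05   -0.11    0.98]
Leontief inverse L = M⁻¹:
  [  1.0869    0.0456    0.1204    0.1045    0.1218    0.0953    0.1198]
  [  0.0901    1.1551    0.1290    0.1547    0.1111    0.0980    0.0624]
  [  0.0719    0.1440    1.0520    0.0860    0.0977    0.1063    0.0661]
  [  0.0863    0.0367    0.0878    1.0565    0.1327    0.1350    0.0384]
  [  0.0554    0.0975    0.1284    0.0841    1.0699    0.1321    0.0960]
  [  0.0787    0.0386    0.1149    0.0363    0.0827    1.1559    0.0666]
  [  0.1363    0.0928    0.0880    0.0967    0.0952    0.1648    1.0539]
Total output x = L · d:
  x_0 = 1.0869·94 + 0.0456·24 + 0.1204·28 + 0.1045·9 + 0.1218·88 + 0.0953·34 + 0.1198·33 = 125.4845
  x_1 = 0.0901·94 + 1.1551·24 + 0.1290·28 + 0.1547·9 + 0.1111·88 + 0.0980·34 + 0.0624·33 = 56.3576
  x_2 = 0.0719·94 + 0.1440·24 + 1.0520·28 + 0.0860·9 + 0.0977·88 + 0.1063·34 + 0.0661·33 = 54.8390
  x_3 = 0.0863·94 + 0.0367·24 + 0.0878·28 + 1.0565·9 + 0.1327·88 + 0.1350·34 + 0.0384·33 = 38.4908
  x_4 = 0.0554·94 + 0.0975·24 + 0.1284·28 + 0.0841·9 + 1.0699·88 + 0.1321·34 + 0.0960·33 = 113.7141
  x_5 = 0.0787·94 + 0.0386·24 + 0.1149·28 + 0.0363·9 + 0.0827·88 + 1.1559·34 + 0.0666·33 = 60.6526
  x_6 = 0.1363·94 + 0.0928·24 + 0.0880·28 + 0.0967·9 + 0.0952·88 + 0.1648·34 + 1.0539·33 = 67.1331
Output multipliers (column sums of L):
  Finance: 1.6057
  Chemicals: 1.6104
  Mining: 1.7205
  Energy: 1.6187
  Electronics: 1.7110
  Manufacturing: 1.8874
  Construction: 1.5032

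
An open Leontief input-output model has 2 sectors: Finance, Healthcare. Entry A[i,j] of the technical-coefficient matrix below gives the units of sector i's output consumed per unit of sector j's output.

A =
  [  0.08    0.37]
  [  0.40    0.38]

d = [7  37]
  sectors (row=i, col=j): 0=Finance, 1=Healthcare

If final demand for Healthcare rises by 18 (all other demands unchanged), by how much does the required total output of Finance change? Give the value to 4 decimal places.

15.7670

Form M = I − A:
  [  0.92   -0.37]
  [ -0.40    0.62]
Leontief inverse L = M⁻¹:
  [  1.4678    0.8759]
  [  0.9470    2.1780]
Total output x = L · d:
  x_0 = 1.4678·7 + 0.8759·37 = 42.6847
  x_1 = 0.9470·7 + 2.1780·37 = 87.2159
Δx_0 = L[0,1] · Δd_1 = 0.8759 · 18 = 15.7670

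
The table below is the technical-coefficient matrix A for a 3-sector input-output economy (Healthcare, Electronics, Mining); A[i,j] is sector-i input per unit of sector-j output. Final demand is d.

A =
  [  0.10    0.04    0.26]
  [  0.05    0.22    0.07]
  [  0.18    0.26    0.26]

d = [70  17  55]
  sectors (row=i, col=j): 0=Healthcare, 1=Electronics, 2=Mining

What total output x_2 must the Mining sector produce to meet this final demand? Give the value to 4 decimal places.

Form M = I − A:
  [  0.90   -0.04   -0.26]
  [ -0.05    0.78   -0.07]
  [ -0.18   -0.26    0.74]
Leontief inverse L = M⁻¹:
  [  1.2120    0.2107    0.4458]
  [  0.1075    1.3425    0.1648]
  [  0.3326    0.5229    1.5177]
Total output x = L · d:
  x_0 = 1.2120·70 + 0.2107·17 + 0.4458·55 = 112.9375
  x_1 = 0.1075·70 + 1.3425·17 + 0.1648·55 = 39.4127
  x_2 = 0.3326·70 + 0.5229·17 + 1.5177·55 = 115.6433

115.6433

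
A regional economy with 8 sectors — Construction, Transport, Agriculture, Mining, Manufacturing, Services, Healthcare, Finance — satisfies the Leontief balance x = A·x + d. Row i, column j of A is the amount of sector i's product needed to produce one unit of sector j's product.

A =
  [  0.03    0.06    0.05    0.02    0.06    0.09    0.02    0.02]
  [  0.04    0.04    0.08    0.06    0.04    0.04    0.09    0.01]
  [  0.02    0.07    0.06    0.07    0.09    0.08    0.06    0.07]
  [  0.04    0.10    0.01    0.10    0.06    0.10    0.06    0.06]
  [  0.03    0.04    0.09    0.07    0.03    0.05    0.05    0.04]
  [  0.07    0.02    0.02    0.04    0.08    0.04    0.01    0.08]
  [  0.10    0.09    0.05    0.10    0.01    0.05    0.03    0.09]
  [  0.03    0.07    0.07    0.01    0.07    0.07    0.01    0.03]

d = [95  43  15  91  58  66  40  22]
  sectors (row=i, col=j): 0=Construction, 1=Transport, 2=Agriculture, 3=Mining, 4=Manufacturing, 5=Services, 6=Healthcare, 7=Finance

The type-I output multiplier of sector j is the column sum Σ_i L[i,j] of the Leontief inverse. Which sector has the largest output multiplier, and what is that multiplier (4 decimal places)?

Form M = I − A:
  [  0.97   -0.06   -0.05   -0.02   -0.06   -0.09   -0.02   -0.02]
  [ -0.04    0.96   -0.08   -0.06   -0.04   -0.04   -0.09   -0.01]
  [ -0.02   -0.07    0.94   -0.07   -0.09   -0.08   -0.06   -0.07]
  [ -0.04   -0.10   -0.01    0.90   -0.06   -0.10   -0.06   -0.06]
  [ -0.03   -0.04   -0.09   -0.07    0.97   -0.05   -0.05   -0.04]
  [ -0.07   -0.02   -0.02   -0.04   -0.08    0.96   -0.01   -0.08]
  [ -0.10   -0.09   -0.05   -0.10   -0.01   -0.05    0.97   -0.09]
  [ -0.03   -0.07   -0.07   -0.01   -0.07   -0.07   -0.01    0.97]
Leontief inverse L = M⁻¹:
  [  1.0570    0.0923    0.0826    0.0547    0.0948    0.1265    0.0456    0.0507]
  [  0.0744    1.0862    0.1171    0.1073    0.0789    0.0872    0.1217    0.0496]
  [  0.0612    0.1243    1.1093    0.1252    0.1404    0.1374    0.0990    0.1166]
  [  0.0835    0.1546    0.0570    1.1555    0.1100    0.1580    0.0995    0.1057]
  [  0.0618    0.0850    0.1265    0.1144    1.0716    0.0975    0.0811    0.0781]
  [  0.0946    0.0556    0.0543    0.0719    0.1149    1.0804    0.0331    0.1078]
  [  0.1384    0.1460    0.0963    0.1503    0.0625    0.1112    1.0683    0.1315]
  [  0.0561    0.1035    0.1057    0.0454    0.1062    0.1079    0.0376    1.0604]
Total output x = L · d:
  x_0 = 1.0570·95 + 0.0923·43 + 0.0826·15 + 0.0547·91 + 0.0948·58 + 0.1265·66 + 0.0456·40 + 0.0507·22 = 127.3916
  x_1 = 0.0744·95 + 1.0862·43 + 0.1171·15 + 0.1073·91 + 0.0789·58 + 0.0872·66 + 0.1217·40 + 0.0496·22 = 81.5850
  x_2 = 0.0612·95 + 0.1243·43 + 1.1093·15 + 0.1252·91 + 0.1404·58 + 0.1374·66 + 0.0990·40 + 0.1166·22 = 62.9308
  x_3 = 0.0835·95 + 0.1546·43 + 0.0570·15 + 1.1555·91 + 0.1100·58 + 0.1580·66 + 0.0995·40 + 0.1057·22 = 143.7010
  x_4 = 0.0618·95 + 0.0850·43 + 0.1265·15 + 0.1144·91 + 1.0716·58 + 0.0975·66 + 0.0811·40 + 0.0781·22 = 95.3903
  x_5 = 0.0946·95 + 0.0556·43 + 0.0543·15 + 0.0719·91 + 0.1149·58 + 1.0804·66 + 0.0331·40 + 0.1078·22 = 100.4024
  x_6 = 0.1384·95 + 0.1460·43 + 0.0963·15 + 0.1503·91 + 0.0625·58 + 0.1112·66 + 1.0683·40 + 0.1315·22 = 91.1304
  x_7 = 0.0561·95 + 0.1035·43 + 0.1057·15 + 0.0454·91 + 0.1062·58 + 0.1079·66 + 0.0376·40 + 1.0604·22 = 53.5997
Output multipliers (column sums of L):
  Construction: 1.6271
  Transport: 1.8474
  Agriculture: 1.7489
  Mining: 1.8247
  Manufacturing: 1.7792
  Services: 1.9062
  Healthcare: 1.5858
  Finance: 1.7003

Services (1.9062)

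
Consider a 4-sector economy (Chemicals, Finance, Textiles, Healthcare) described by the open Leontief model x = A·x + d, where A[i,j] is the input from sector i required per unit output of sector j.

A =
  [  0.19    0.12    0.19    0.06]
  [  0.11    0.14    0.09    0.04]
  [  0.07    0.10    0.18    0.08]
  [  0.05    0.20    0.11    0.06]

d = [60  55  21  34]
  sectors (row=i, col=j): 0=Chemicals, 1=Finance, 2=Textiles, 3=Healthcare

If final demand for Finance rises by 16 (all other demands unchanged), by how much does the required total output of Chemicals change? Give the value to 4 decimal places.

4.0216

Form M = I − A:
  [  0.81   -0.12   -0.19   -0.06]
  [ -0.11    0.86   -0.09   -0.04]
  [ -0.07   -0.10    0.82   -0.08]
  [ -0.05   -0.20   -0.11    0.94]
Leontief inverse L = M⁻¹:
  [  1.3063    0.2513    0.3468    0.1236]
  [  0.1883    1.2298    0.1894    0.0805]
  [  0.1468    0.2006    1.2927    0.1279]
  [  0.1267    0.2985    0.2100    1.1025]
Total output x = L · d:
  x_0 = 1.3063·60 + 0.2513·55 + 0.3468·21 + 0.1236·34 = 103.6886
  x_1 = 0.1883·60 + 1.2298·55 + 0.1894·21 + 0.0805·34 = 85.6545
  x_2 = 0.1468·60 + 0.2006·55 + 1.2927·21 + 0.1279·34 = 51.3379
  x_3 = 0.1267·60 + 0.2985·55 + 0.2100·21 + 1.1025·34 = 65.9175
Δx_0 = L[0,1] · Δd_1 = 0.2513 · 16 = 4.0216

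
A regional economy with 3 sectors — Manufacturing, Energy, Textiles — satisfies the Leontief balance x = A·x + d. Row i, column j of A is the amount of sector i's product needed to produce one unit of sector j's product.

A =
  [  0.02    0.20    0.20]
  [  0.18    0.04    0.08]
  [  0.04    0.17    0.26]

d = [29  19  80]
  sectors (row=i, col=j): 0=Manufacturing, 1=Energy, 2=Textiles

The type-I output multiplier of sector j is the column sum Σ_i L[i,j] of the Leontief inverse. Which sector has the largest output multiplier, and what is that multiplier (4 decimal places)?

Form M = I − A:
  [  0.98   -0.20   -0.20]
  [ -0.18    0.96   -0.08]
  [ -0.04   -0.17    0.74]
Leontief inverse L = M⁻¹:
  [  1.0857    0.2836    0.3241]
  [  0.2125    1.1175    0.1783]
  [  0.1075    0.2721    1.4098]
Total output x = L · d:
  x_0 = 1.0857·29 + 0.2836·19 + 0.3241·80 = 62.8018
  x_1 = 0.2125·29 + 1.1175·19 + 0.1783·80 = 41.6564
  x_2 = 0.1075·29 + 0.2721·19 + 1.4098·80 = 121.0725
Output multipliers (column sums of L):
  Manufacturing: 1.4058
  Energy: 1.6731
  Textiles: 1.9122

Textiles (1.9122)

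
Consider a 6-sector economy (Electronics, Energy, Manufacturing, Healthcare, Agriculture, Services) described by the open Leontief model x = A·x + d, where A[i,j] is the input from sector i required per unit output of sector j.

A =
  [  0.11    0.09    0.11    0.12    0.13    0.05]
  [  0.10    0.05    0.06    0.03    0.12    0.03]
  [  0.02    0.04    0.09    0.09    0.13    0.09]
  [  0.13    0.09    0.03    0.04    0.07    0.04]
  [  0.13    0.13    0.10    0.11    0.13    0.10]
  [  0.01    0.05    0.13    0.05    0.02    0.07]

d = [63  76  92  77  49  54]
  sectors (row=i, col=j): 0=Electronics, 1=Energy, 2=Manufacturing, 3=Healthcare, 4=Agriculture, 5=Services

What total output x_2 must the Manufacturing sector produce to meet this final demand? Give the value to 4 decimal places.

153.3000

Form M = I − A:
  [  0.89   -0.09   -0.11   -0.12   -0.13   -0.05]
  [ -0.10    0.95   -0.06   -0.03   -0.12   -0.03]
  [ -0.02   -0.04    0.91   -0.09   -0.13   -0.09]
  [ -0.13   -0.09   -0.03    0.96   -0.07   -0.04]
  [ -0.13   -0.13   -0.10   -0.11    0.87   -0.10]
  [ -0.01   -0.05   -0.13   -0.05   -0.02    0.93]
Leontief inverse L = M⁻¹:
  [  1.2204    0.1875    0.2141    0.2151    0.2605    0.1296]
  [  0.1744    1.1172    0.1332    0.0977    0.2099    0.0851]
  [  0.0959    0.1115    1.1691    0.1583    0.2206    0.1524]
  [  0.2051    0.1547    0.1017    1.1045    0.1581    0.0904]
  [  0.2514    0.2378    0.2202    0.2153    1.2744    0.1888]
  [  0.0523    0.0911    0.1831    0.0937    0.0808    1.1115]
Total output x = L · d:
  x_0 = 1.2204·63 + 0.1875·76 + 0.2141·92 + 0.2151·77 + 0.2605·49 + 0.1296·54 = 147.1587
  x_1 = 0.1744·63 + 1.1172·76 + 0.1332·92 + 0.0977·77 + 0.2099·49 + 0.0851·54 = 130.5468
  x_2 = 0.0959·63 + 0.1115·76 + 1.1691·92 + 0.1583·77 + 0.2206·49 + 0.1524·54 = 153.3000
  x_3 = 0.2051·63 + 0.1547·76 + 0.1017·92 + 1.1045·77 + 0.1581·49 + 0.0904·54 = 131.7149
  x_4 = 0.2514·63 + 0.2378·76 + 0.2202·92 + 0.2153·77 + 1.2744·49 + 0.1888·54 = 143.3866
  x_5 = 0.0523·63 + 0.0911·76 + 0.1831·92 + 0.0937·77 + 0.0808·49 + 1.1115·54 = 98.2596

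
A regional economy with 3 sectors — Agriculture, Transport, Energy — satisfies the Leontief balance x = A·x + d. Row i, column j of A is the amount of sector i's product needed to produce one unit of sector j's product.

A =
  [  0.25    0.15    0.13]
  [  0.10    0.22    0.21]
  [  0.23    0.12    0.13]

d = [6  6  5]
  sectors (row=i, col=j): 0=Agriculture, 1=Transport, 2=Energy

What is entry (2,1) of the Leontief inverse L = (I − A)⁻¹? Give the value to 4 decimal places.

Form M = I − A:
  [  0.75   -0.15   -0.13]
  [ -0.10    0.78   -0.21]
  [ -0.23   -0.12    0.87]
Leontief inverse L = M⁻¹:
  [  1.4687    0.3284    0.2987]
  [  0.3041    1.3995    0.3833]
  [  0.4302    0.2799    1.2813]
Total output x = L · d:
  x_0 = 1.4687·6 + 0.3284·6 + 0.2987·5 = 12.2765
  x_1 = 0.3041·6 + 1.3995·6 + 0.3833·5 = 12.1381
  x_2 = 0.4302·6 + 0.2799·6 + 1.2813·5 = 10.6669

L[2,1] = 0.2799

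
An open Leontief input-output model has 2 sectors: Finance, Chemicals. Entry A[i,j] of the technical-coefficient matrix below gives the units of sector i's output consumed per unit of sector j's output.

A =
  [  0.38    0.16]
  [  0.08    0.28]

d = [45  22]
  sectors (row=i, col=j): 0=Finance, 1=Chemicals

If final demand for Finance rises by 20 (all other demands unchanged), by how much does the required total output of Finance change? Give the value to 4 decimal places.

33.2103

Form M = I − A:
  [  0.62   -0.16]
  [ -0.08    0.72]
Leontief inverse L = M⁻¹:
  [  1.6605    0.3690]
  [  0.1845    1.4299]
Total output x = L · d:
  x_0 = 1.6605·45 + 0.3690·22 = 82.8413
  x_1 = 0.1845·45 + 1.4299·22 = 39.7601
Δx_0 = L[0,0] · Δd_0 = 1.6605 · 20 = 33.2103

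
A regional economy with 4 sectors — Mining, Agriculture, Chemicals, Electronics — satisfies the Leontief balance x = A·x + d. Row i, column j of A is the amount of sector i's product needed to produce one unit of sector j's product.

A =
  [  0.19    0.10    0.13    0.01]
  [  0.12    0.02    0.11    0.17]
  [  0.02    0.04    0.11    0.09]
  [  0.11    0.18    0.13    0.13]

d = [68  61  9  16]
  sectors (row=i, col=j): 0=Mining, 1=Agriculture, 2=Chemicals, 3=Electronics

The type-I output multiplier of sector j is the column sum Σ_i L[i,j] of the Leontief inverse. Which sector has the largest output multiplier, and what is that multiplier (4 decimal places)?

Form M = I − A:
  [  0.81   -0.10   -0.13   -0.01]
  [ -0.12    0.98   -0.11   -0.17]
  [ -0.02   -0.04    0.89   -0.09]
  [ -0.11   -0.18   -0.13    0.87]
Leontief inverse L = M⁻¹:
  [  1.2711    0.1506    0.2140    0.0662]
  [  0.1988    1.0922    0.1985    0.2362]
  [  0.0588    0.0784    1.1618    0.1362]
  [  0.2106    0.2567    0.2417    1.2270]
Total output x = L · d:
  x_0 = 1.2711·68 + 0.1506·61 + 0.2140·9 + 0.0662·16 = 98.6086
  x_1 = 0.1988·68 + 1.0922·61 + 0.1985·9 + 0.2362·16 = 85.7077
  x_2 = 0.0588·68 + 0.0784·61 + 1.1618·9 + 0.1362·16 = 21.4177
  x_3 = 0.2106·68 + 0.2567·61 + 0.2417·9 + 1.2270·16 = 51.7915
Output multipliers (column sums of L):
  Mining: 1.7394
  Agriculture: 1.5779
  Chemicals: 1.8160
  Electronics: 1.6656

Chemicals (1.8160)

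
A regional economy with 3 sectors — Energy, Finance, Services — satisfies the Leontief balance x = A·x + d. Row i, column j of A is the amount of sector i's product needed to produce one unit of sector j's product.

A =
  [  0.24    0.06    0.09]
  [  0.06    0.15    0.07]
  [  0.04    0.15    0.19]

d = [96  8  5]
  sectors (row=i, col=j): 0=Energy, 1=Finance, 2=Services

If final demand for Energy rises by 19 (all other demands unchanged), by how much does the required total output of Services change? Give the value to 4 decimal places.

Form M = I − A:
  [  0.76   -0.06   -0.09]
  [ -0.06    0.85   -0.07]
  [ -0.04   -0.15    0.81]
Leontief inverse L = M⁻¹:
  [  1.3338    0.1222    0.1588]
  [  0.1011    1.2040    0.1153]
  [  0.0846    0.2290    1.2638]
Total output x = L · d:
  x_0 = 1.3338·96 + 0.1222·8 + 0.1588·5 = 129.8149
  x_1 = 0.1011·96 + 1.2040·8 + 0.1153·5 = 19.9152
  x_2 = 0.0846·96 + 0.2290·8 + 1.2638·5 = 16.2714
Δx_2 = L[2,0] · Δd_0 = 0.0846 · 19 = 1.6072

1.6072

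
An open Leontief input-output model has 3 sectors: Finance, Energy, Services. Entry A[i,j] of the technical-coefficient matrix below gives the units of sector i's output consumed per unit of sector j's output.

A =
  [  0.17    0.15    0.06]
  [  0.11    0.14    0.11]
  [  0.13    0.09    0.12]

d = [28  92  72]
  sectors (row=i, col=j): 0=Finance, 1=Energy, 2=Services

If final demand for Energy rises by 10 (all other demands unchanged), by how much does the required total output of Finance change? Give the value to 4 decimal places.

Form M = I − A:
  [  0.83   -0.15   -0.06]
  [ -0.11    0.86   -0.11]
  [ -0.13   -0.09    0.88]
Leontief inverse L = M⁻¹:
  [  1.2533    0.2306    0.1143]
  [  0.1864    1.2125    0.1643]
  [  0.2042    0.1581    1.1700]
Total output x = L · d:
  x_0 = 1.2533·28 + 0.2306·92 + 0.1143·72 = 64.5298
  x_1 = 0.1864·28 + 1.2125·92 + 0.1643·72 = 128.5972
  x_2 = 0.2042·28 + 0.1581·92 + 1.1700·72 = 104.5030
Δx_0 = L[0,1] · Δd_1 = 0.2306 · 10 = 2.3055

2.3055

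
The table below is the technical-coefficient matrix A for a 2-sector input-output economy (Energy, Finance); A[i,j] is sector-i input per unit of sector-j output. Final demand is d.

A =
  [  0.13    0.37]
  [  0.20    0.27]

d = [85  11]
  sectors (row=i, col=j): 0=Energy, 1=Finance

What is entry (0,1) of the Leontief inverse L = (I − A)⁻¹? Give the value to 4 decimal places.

Form M = I − A:
  [  0.87   -0.37]
  [ -0.20    0.73]
Leontief inverse L = M⁻¹:
  [  1.3010    0.6594]
  [  0.3564    1.5505]
Total output x = L · d:
  x_0 = 1.3010·85 + 0.6594·11 = 117.8400
  x_1 = 0.3564·85 + 1.5505·11 = 47.3534

L[0,1] = 0.6594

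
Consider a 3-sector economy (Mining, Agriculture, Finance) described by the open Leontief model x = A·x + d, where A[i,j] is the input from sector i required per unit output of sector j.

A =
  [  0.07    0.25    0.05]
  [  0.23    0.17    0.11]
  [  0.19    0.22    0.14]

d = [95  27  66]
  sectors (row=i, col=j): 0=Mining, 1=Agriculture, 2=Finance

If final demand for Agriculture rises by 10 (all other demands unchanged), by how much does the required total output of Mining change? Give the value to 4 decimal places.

3.9220

Form M = I − A:
  [  0.93   -0.25   -0.05]
  [ -0.23    0.83   -0.11]
  [ -0.19   -0.22    0.86]
Leontief inverse L = M⁻¹:
  [  1.1967    0.3922    0.1197]
  [  0.3795    1.3715    0.1975]
  [  0.3615    0.4375    1.2398]
Total output x = L · d:
  x_0 = 1.1967·95 + 0.3922·27 + 0.1197·66 = 132.1815
  x_1 = 0.3795·95 + 1.3715·27 + 0.1975·66 = 86.1196
  x_2 = 0.3615·95 + 0.4375·27 + 1.2398·66 = 127.9777
Δx_0 = L[0,1] · Δd_1 = 0.3922 · 10 = 3.9220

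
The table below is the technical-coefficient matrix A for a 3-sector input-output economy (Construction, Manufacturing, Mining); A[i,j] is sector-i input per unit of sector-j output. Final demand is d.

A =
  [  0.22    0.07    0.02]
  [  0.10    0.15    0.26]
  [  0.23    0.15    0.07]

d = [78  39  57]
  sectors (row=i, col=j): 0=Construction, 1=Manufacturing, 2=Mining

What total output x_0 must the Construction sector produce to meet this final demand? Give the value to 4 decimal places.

110.7707

Form M = I − A:
  [  0.78   -0.07   -0.02]
  [ -0.10    0.85   -0.26]
  [ -0.23   -0.15    0.93]
Leontief inverse L = M⁻¹:
  [  1.3155    0.1192    0.0616]
  [  0.2675    1.2618    0.3585]
  [  0.3685    0.2330    1.1483]
Total output x = L · d:
  x_0 = 1.3155·78 + 0.1192·39 + 0.0616·57 = 110.7707
  x_1 = 0.2675·78 + 1.2618·39 + 0.3585·57 = 90.5067
  x_2 = 0.3685·78 + 0.2330·39 + 1.1483·57 = 103.2831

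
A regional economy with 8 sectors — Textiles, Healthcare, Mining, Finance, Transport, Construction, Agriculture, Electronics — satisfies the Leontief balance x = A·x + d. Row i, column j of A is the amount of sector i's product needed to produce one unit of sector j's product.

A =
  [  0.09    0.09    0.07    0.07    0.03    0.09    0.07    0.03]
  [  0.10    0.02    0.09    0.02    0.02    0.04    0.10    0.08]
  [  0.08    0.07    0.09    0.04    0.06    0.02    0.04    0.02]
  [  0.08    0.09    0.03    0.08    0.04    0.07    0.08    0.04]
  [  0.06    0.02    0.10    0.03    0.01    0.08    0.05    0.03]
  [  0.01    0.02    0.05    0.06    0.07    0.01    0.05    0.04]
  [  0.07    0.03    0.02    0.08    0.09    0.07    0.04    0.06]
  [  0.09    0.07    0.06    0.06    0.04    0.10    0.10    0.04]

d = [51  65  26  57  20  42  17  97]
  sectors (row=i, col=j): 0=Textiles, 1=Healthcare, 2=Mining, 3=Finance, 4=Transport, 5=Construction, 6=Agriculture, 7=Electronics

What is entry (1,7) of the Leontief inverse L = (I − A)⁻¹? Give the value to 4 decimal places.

L[1,7] = 0.1158

Form M = I − A:
  [  0.91   -0.09   -0.07   -0.07   -0.03   -0.09   -0.07   -0.03]
  [ -0.10    0.98   -0.09   -0.02   -0.02   -0.04   -0.10   -0.08]
  [ -0.08   -0.07    0.91   -0.04   -0.06   -0.02   -0.04   -0.02]
  [ -0.08   -0.09   -0.03    0.92   -0.04   -0.07   -0.08   -0.04]
  [ -0.06   -0.02   -0.10   -0.03    0.99   -0.08   -0.05   -0.03]
  [ -0.01   -0.02   -0.05   -0.06   -0.07    0.99   -0.05   -0.04]
  [ -0.07   -0.03   -0.02   -0.08   -0.09   -0.07    0.96   -0.06]
  [ -0.09   -0.07   -0.06   -0.06   -0.04   -0.10   -0.10    0.96]
Leontief inverse L = M⁻¹:
  [  1.1613    0.1415    0.1317    0.1256    0.0766    0.1459    0.1346    0.0729]
  [  0.1650    1.0686    0.1439    0.0713    0.0637    0.0940    0.1556    0.1158]
  [  0.1388    0.1115    1.1426    0.0812    0.0939    0.0651    0.0898    0.0521]
  [  0.1486    0.1385    0.0872    1.1338    0.0836    0.1262    0.1428    0.0820]
  [  0.1079    0.0571    0.1433    0.0691    1.0449    0.1166    0.0920    0.0573]
  [  0.0518    0.0498    0.0860    0.0917    0.0958    1.0453    0.0862    0.0633]
  [  0.1291    0.0742    0.0725    0.1281    0.1270    0.1225    1.0954    0.0946]
  [  0.1622    0.1221    0.1222    0.1187    0.0897    0.1590    0.1654    1.0842]
Total output x = L · d:
  x_0 = 1.1613·51 + 0.1415·65 + 0.1317·26 + 0.1256·57 + 0.0766·20 + 0.1459·42 + 0.1346·17 + 0.0729·97 = 96.0266
  x_1 = 0.1650·51 + 1.0686·65 + 0.1439·26 + 0.0713·57 + 0.0637·20 + 0.0940·42 + 0.1556·17 + 0.1158·97 = 104.7841
  x_2 = 0.1388·51 + 0.1115·65 + 1.1426·26 + 0.0812·57 + 0.0939·20 + 0.0651·42 + 0.0898·17 + 0.0521·97 = 59.8549
  x_3 = 0.1486·51 + 0.1385·65 + 0.0872·26 + 1.1338·57 + 0.0836·20 + 0.1262·42 + 0.1428·17 + 0.0820·97 = 100.8299
  x_4 = 0.1079·51 + 0.0571·65 + 0.1433·26 + 0.0691·57 + 1.0449·20 + 0.1166·42 + 0.0920·17 + 0.0573·97 = 49.7883
  x_5 = 0.0518·51 + 0.0498·65 + 0.0860·26 + 0.0917·57 + 0.0958·20 + 1.0453·42 + 0.0862·17 + 0.0633·97 = 66.7593
  x_6 = 0.1291·51 + 0.0742·65 + 0.0725·26 + 0.1281·57 + 0.1270·20 + 0.1225·42 + 1.0954·17 + 0.0946·97 = 56.0821
  x_7 = 0.1622·51 + 0.1221·65 + 0.1222·26 + 0.1187·57 + 0.0897·20 + 0.1590·42 + 0.1654·17 + 1.0842·97 = 142.5980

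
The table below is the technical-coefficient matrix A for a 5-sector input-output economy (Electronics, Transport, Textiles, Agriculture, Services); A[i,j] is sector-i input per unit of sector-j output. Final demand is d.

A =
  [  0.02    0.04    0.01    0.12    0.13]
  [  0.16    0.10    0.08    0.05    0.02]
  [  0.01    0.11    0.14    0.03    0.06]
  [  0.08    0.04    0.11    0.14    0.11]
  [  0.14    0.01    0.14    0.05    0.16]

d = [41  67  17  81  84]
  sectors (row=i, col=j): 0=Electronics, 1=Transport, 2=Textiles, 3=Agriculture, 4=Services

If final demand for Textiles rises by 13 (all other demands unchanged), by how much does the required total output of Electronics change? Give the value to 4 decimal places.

0.9328

Form M = I − A:
  [  0.98   -0.04   -0.01   -0.12   -0.13]
  [ -0.16    0.90   -0.08   -0.05   -0.02]
  [ -0.01   -0.11    0.86   -0.03   -0.06]
  [ -0.08   -0.04   -0.11    0.86   -0.11]
  [ -0.14   -0.01   -0.14   -0.05    0.84]
Leontief inverse L = M⁻¹:
  [  1.0734    0.0661    0.0718    0.1674    0.1948]
  [  0.2083    1.1425    0.1356    0.1050    0.0829]
  [  0.0580    0.1538    1.2036    0.0653    0.1072]
  [  0.1425    0.0860    0.1958    1.2059    0.1960]
  [  0.1995    0.0554    0.2258    0.1118    1.2534]
Total output x = L · d:
  x_0 = 1.0734·41 + 0.0661·67 + 0.0718·17 + 0.1674·81 + 0.1948·84 = 79.5798
  x_1 = 0.2083·41 + 1.1425·67 + 0.1356·17 + 0.1050·81 + 0.0829·84 = 102.8694
  x_2 = 0.0580·41 + 0.1538·67 + 1.2036·17 + 0.0653·81 + 0.1072·84 = 47.4283
  x_3 = 0.1425·41 + 0.0860·67 + 0.1958·17 + 1.2059·81 + 0.1960·84 = 129.0775
  x_4 = 0.1995·41 + 0.0554·67 + 0.2258·17 + 0.1118·81 + 1.2534·84 = 130.0758
Δx_0 = L[0,2] · Δd_2 = 0.0718 · 13 = 0.9328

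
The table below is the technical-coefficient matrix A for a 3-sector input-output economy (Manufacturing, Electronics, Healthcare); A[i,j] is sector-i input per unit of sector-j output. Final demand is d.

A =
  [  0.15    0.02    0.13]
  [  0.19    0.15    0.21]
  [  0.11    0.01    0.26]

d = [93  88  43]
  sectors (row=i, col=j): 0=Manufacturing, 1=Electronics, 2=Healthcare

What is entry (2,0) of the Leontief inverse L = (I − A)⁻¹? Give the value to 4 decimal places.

L[2,0] = 0.1845

Form M = I − A:
  [  0.85   -0.02   -0.13]
  [ -0.19    0.85   -0.21]
  [ -0.11   -0.01    0.74]
Leontief inverse L = M⁻¹:
  [  1.2121    0.0311    0.2218]
  [  0.3165    1.1885    0.3929]
  [  0.1845    0.0207    1.3896]
Total output x = L · d:
  x_0 = 1.2121·93 + 0.0311·88 + 0.2218·43 = 125.0038
  x_1 = 0.3165·93 + 1.1885·88 + 0.3929·43 = 150.9222
  x_2 = 0.1845·93 + 0.0207·88 + 1.3896·43 = 78.7292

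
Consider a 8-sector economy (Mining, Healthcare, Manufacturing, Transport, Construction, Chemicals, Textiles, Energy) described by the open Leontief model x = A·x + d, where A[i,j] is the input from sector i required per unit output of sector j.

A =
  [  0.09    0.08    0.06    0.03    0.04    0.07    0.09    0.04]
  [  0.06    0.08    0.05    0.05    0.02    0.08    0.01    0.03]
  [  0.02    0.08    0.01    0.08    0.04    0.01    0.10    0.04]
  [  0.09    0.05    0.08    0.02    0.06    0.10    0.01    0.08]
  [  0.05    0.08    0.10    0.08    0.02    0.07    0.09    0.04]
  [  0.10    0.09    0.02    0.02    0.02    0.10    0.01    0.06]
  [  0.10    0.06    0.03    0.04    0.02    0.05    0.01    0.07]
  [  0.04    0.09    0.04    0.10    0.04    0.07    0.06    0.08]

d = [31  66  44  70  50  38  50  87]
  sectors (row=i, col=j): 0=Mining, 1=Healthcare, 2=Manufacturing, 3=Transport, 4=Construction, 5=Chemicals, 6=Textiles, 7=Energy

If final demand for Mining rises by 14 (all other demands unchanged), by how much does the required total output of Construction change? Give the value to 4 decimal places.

Form M = I − A:
  [  0.91   -0.08   -0.06   -0.03   -0.04   -0.07   -0.09   -0.04]
  [ -0.06    0.92   -0.05   -0.05   -0.02   -0.08   -0.01   -0.03]
  [ -0.02   -0.08    0.99   -0.08   -0.04   -0.01   -0.10   -0.04]
  [ -0.09   -0.05   -0.08    0.98   -0.06   -0.10   -0.01   -0.08]
  [ -0.05   -0.08   -0.10   -0.08    0.98   -0.07   -0.09   -0.04]
  [ -0.10   -0.09   -0.02   -0.02   -0.02    0.90   -0.01   -0.06]
  [ -0.10   -0.06   -0.03   -0.04   -0.02   -0.05    0.99   -0.07]
  [ -0.04   -0.09   -0.04   -0.10   -0.04   -0.07   -0.06    0.92]
Leontief inverse L = M⁻¹:
  [  1.1545    0.1489    0.1004    0.0736    0.0677    0.1316    0.1301    0.0872]
  [  0.1084    1.1332    0.0812    0.0821    0.0420    0.1298    0.0394    0.0656]
  [  0.0699    0.1301    1.0445    0.1135    0.0621    0.0591    0.1253    0.0787]
  [  0.1505    0.1211    0.1205    1.0668    0.0885    0.1622    0.0552    0.1271]
  [  0.1163    0.1512    0.1414    0.1260    1.0508    0.1341    0.1301    0.0914]
  [  0.1554    0.1509    0.0547    0.0560    0.0436    1.1570    0.0434    0.0996]
  [  0.1491    0.1147    0.0632    0.0747    0.0433    0.1005    1.0434    0.1073]
  [  0.1068    0.1617    0.0852    0.1467    0.0712    0.1390    0.0980    1.1330]
Total output x = L · d:
  x_0 = 1.1545·31 + 0.1489·66 + 0.1004·44 + 0.0736·70 + 0.0677·50 + 0.1316·38 + 0.1301·50 + 0.0872·87 = 77.6623
  x_1 = 0.1084·31 + 1.1332·66 + 0.0812·44 + 0.0821·70 + 0.0420·50 + 0.1298·38 + 0.0394·50 + 0.0656·87 = 102.1903
  x_2 = 0.0699·31 + 0.1301·66 + 1.0445·44 + 0.1135·70 + 0.0621·50 + 0.0591·38 + 0.1253·50 + 0.0787·87 = 83.1142
  x_3 = 0.1505·31 + 0.1211·66 + 0.1205·44 + 1.0668·70 + 0.0885·50 + 0.1622·38 + 0.0552·50 + 0.1271·87 = 117.0427
  x_4 = 0.1163·31 + 0.1512·66 + 0.1414·44 + 0.1260·70 + 1.0508·50 + 0.1341·38 + 0.1301·50 + 0.0914·87 = 100.7182
  x_5 = 0.1554·31 + 0.1509·66 + 0.0547·44 + 0.0560·70 + 0.0436·50 + 1.1570·38 + 0.0434·50 + 0.0996·87 = 78.0851
  x_6 = 0.1491·31 + 0.1147·66 + 0.0632·44 + 0.0747·70 + 0.0433·50 + 0.1005·38 + 1.0434·50 + 0.1073·87 = 87.6903
  x_7 = 0.1068·31 + 0.1617·66 + 0.0852·44 + 0.1467·70 + 0.0712·50 + 0.1390·38 + 0.0980·50 + 1.1330·87 = 140.3136
Δx_4 = L[4,0] · Δd_0 = 0.1163 · 14 = 1.6285

1.6285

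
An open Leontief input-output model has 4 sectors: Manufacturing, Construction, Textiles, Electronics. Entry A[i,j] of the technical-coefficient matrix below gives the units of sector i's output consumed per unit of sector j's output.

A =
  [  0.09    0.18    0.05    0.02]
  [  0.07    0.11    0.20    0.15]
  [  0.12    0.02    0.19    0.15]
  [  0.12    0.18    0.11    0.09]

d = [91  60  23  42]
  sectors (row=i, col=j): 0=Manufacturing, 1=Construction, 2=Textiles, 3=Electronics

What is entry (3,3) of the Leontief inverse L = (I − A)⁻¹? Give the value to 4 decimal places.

L[3,3] = 1.1919

Form M = I − A:
  [  0.91   -0.18   -0.05   -0.02]
  [ -0.07    0.89   -0.20   -0.15]
  [ -0.12   -0.02    0.81   -0.15]
  [ -0.12   -0.18   -0.11    0.91]
Leontief inverse L = M⁻¹:
  [  1.1498    0.2543    0.1462    0.0913]
  [  0.1742    1.2197    0.3475    0.2622]
  [  0.2139    0.1214    1.3104    0.2407]
  [  0.2119    0.2895    0.2464    1.1919]
Total output x = L · d:
  x_0 = 1.1498·91 + 0.2543·60 + 0.1462·23 + 0.0913·42 = 127.0812
  x_1 = 0.1742·91 + 1.2197·60 + 0.3475·23 + 0.2622·42 = 108.0360
  x_2 = 0.2139·91 + 0.1214·60 + 1.3104·23 + 0.2407·42 = 66.9969
  x_3 = 0.2119·91 + 0.2895·60 + 0.2464·23 + 1.1919·42 = 92.3801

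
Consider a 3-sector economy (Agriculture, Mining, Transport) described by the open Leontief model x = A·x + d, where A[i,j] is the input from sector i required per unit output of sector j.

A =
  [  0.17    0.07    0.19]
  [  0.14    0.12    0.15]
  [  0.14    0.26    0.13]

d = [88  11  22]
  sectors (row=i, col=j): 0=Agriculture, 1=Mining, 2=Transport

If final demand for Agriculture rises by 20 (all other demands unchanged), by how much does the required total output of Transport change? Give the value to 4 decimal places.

Form M = I − A:
  [  0.83   -0.07   -0.19]
  [ -0.14    0.88   -0.15]
  [ -0.14   -0.26    0.87]
Leontief inverse L = M⁻¹:
  [  1.2911    0.1960    0.3158]
  [  0.2538    1.2359    0.2685]
  [  0.2836    0.4009    1.2805]
Total output x = L · d:
  x_0 = 1.2911·88 + 0.1960·11 + 0.3158·22 = 122.7233
  x_1 = 0.2538·88 + 1.2359·11 + 0.2685·22 = 41.8317
  x_2 = 0.2836·88 + 0.4009·11 + 1.2805·22 = 57.5373
Δx_2 = L[2,0] · Δd_0 = 0.2836 · 20 = 5.6721

5.6721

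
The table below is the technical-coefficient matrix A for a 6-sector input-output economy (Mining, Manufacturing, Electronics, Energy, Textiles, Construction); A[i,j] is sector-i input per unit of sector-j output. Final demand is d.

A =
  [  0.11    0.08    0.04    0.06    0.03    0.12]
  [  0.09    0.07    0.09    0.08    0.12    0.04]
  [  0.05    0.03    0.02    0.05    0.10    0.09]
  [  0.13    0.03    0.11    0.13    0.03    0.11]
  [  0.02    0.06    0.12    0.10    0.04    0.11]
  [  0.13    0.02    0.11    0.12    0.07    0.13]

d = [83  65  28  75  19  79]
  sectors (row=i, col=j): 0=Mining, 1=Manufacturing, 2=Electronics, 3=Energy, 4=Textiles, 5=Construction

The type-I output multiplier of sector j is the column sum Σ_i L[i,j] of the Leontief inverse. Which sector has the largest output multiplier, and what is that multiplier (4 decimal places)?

Construction (2.1769)

Form M = I − A:
  [  0.89   -0.08   -0.04   -0.06   -0.03   -0.12]
  [ -0.09    0.93   -0.09   -0.08   -0.12   -0.04]
  [ -0.05   -0.03    0.98   -0.05   -0.10   -0.09]
  [ -0.13   -0.03   -0.11    0.87   -0.03   -0.11]
  [ -0.02   -0.06   -0.12   -0.10    0.96   -0.11]
  [ -0.13   -0.02   -0.11   -0.12   -0.07    0.87]
Leontief inverse L = M⁻¹:
  [  1.1946    0.1206    0.1091    0.1382    0.0834    0.2096]
  [  0.1693    1.1147    0.1642    0.1625    0.1766    0.1345]
  [  0.1099    0.0603    1.0782    0.1133    0.1386    0.1613]
  [  0.2316    0.0762    0.1899    1.2243    0.0909    0.2214]
  [  0.1004    0.0956    0.1898    0.1802    1.0967    0.1993]
  [  0.2363    0.0695    0.1979    0.2221    0.1348    1.2508]
Total output x = L · d:
  x_0 = 1.1946·83 + 0.1206·65 + 0.1091·28 + 0.1382·75 + 0.0834·19 + 0.2096·79 = 138.5614
  x_1 = 0.1693·83 + 1.1147·65 + 0.1642·28 + 0.1625·75 + 0.1766·19 + 0.1345·79 = 117.2633
  x_2 = 0.1099·83 + 0.0603·65 + 1.0782·28 + 0.1133·75 + 0.1386·19 + 0.1613·79 = 67.1032
  x_3 = 0.2316·83 + 0.0762·65 + 0.1899·28 + 1.2243·75 + 0.0909·19 + 0.2214·79 = 140.5265
  x_4 = 0.1004·83 + 0.0956·65 + 0.1898·28 + 0.1802·75 + 1.0967·19 + 0.1993·79 = 69.9575
  x_5 = 0.2363·83 + 0.0695·65 + 0.1979·28 + 0.2221·75 + 0.1348·19 + 1.2508·79 = 147.7009
Output multipliers (column sums of L):
  Mining: 2.0421
  Manufacturing: 1.5368
  Electronics: 1.9290
  Energy: 2.0405
  Textiles: 1.7210
  Construction: 2.1769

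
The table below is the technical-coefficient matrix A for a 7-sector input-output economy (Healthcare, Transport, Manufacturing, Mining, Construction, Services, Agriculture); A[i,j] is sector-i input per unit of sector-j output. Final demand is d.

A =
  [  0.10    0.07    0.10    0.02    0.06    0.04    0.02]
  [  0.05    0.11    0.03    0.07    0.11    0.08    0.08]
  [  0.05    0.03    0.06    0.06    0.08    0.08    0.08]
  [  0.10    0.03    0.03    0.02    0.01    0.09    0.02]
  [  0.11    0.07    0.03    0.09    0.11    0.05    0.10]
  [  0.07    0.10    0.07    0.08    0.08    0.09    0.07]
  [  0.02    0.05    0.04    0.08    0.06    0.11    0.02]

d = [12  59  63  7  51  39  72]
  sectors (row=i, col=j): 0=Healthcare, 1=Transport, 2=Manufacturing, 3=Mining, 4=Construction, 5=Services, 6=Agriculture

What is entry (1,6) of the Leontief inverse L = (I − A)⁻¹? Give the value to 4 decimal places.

Form M = I − A:
  [  0.90   -0.07   -0.10   -0.02   -0.06   -0.04   -0.02]
  [ -0.05    0.89   -0.03   -0.07   -0.11   -0.08   -0.08]
  [ -0.05   -0.03    0.94   -0.06   -0.08   -0.08   -0.08]
  [ -0.10   -0.03   -0.03    0.98   -0.01   -0.09   -0.02]
  [ -0.11   -0.07   -0.03   -0.09    0.89   -0.05   -0.10]
  [ -0.07   -0.10   -0.07   -0.08   -0.08    0.91   -0.07]
  [ -0.02   -0.05   -0.04   -0.08   -0.06   -0.11    0.98]
Leontief inverse L = M⁻¹:
  [  1.1565    0.1217    0.1427    0.0651    0.1195    0.0950    0.0655]
  [  0.1226    1.1803    0.0784    0.1327    0.1860    0.1561    0.1381]
  [  0.1090    0.0835    1.1020    0.1104    0.1393    0.1428    0.1257]
  [  0.1419    0.0703    0.0644    1.0517    0.0510    0.1309    0.0499]
  [  0.1870    0.1386    0.0829    0.1505    1.1843    0.1264    0.1548]
  [  0.1454    0.1715    0.1232    0.1433    0.1576    1.1697    0.1296]
  [  0.0737    0.0996    0.0761    0.1238    0.1120    0.1654    1.0620]
Total output x = L · d:
  x_0 = 1.1565·12 + 0.1217·59 + 0.1427·63 + 0.0651·7 + 0.1195·51 + 0.0950·39 + 0.0655·72 = 45.0192
  x_1 = 0.1226·12 + 1.1803·59 + 0.0784·63 + 0.1327·7 + 0.1860·51 + 0.1561·39 + 0.1381·72 = 102.4914
  x_2 = 0.1090·12 + 0.0835·59 + 1.1020·63 + 0.1104·7 + 0.1393·51 + 0.1428·39 + 0.1257·72 = 98.1558
  x_3 = 0.1419·12 + 0.0703·59 + 0.0644·63 + 1.0517·7 + 0.0510·51 + 0.1309·39 + 0.0499·72 = 28.5702
  x_4 = 0.1870·12 + 0.1386·59 + 0.0829·63 + 0.1505·7 + 1.1843·51 + 0.1264·39 + 0.1548·72 = 93.1770
  x_5 = 0.1454·12 + 0.1715·59 + 0.1232·63 + 0.1433·7 + 0.1576·51 + 1.1697·39 + 0.1296·72 = 83.6092
  x_6 = 0.0737·12 + 0.0996·59 + 0.0761·63 + 0.1238·7 + 0.1120·51 + 0.1654·39 + 1.0620·72 = 101.0453

L[1,6] = 0.1381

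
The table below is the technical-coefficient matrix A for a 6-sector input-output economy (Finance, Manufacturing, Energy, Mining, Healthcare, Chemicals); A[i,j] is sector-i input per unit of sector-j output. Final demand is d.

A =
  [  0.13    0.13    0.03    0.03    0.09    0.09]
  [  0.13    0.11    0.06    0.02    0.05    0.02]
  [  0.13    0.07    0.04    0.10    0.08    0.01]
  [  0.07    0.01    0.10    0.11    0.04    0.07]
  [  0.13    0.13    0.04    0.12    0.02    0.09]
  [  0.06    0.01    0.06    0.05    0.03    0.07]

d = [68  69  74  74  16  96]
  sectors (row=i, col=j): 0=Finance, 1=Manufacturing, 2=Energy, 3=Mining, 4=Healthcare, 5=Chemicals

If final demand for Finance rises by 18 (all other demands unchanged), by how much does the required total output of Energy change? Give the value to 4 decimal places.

3.9024

Form M = I − A:
  [  0.87   -0.13   -0.03   -0.03   -0.09   -0.09]
  [ -0.13    0.89   -0.06   -0.02   -0.05   -0.02]
  [ -0.13   -0.07    0.96   -0.10   -0.08   -0.01]
  [ -0.07   -0.01   -0.10    0.89   -0.04   -0.07]
  [ -0.13   -0.13   -0.04   -0.12    0.98   -0.09]
  [ -0.06   -0.01   -0.06   -0.05   -0.03    0.93]
Leontief inverse L = M⁻¹:
  [  1.2285    0.2079    0.0745    0.0810    0.1372    0.1435]
  [  0.2125    1.1768    0.0940    0.0599    0.0915    0.0603]
  [  0.2168    0.1371    1.0816    0.1518    0.1232    0.0589]
  [  0.1423    0.0575    0.1393    1.1622    0.0782    0.1115]
  [  0.2276    0.2004    0.0915    0.1749    1.0705    0.1441]
  [  0.1105    0.0445    0.0860    0.0838    0.0565    1.0996]
Total output x = L · d:
  x_0 = 1.2285·68 + 0.2079·69 + 0.0745·74 + 0.0810·74 + 0.1372·16 + 0.1435·96 = 125.3691
  x_1 = 0.2125·68 + 1.1768·69 + 0.0940·74 + 0.0599·74 + 0.0915·16 + 0.0603·96 = 114.2851
  x_2 = 0.2168·68 + 0.1371·69 + 1.0816·74 + 0.1518·74 + 0.1232·16 + 0.0589·96 = 123.1076
  x_3 = 0.1423·68 + 0.0575·69 + 0.1393·74 + 1.1622·74 + 0.0782·16 + 0.1115·96 = 121.9121
  x_4 = 0.2276·68 + 0.2004·69 + 0.0915·74 + 0.1749·74 + 1.0705·16 + 0.1441·96 = 79.9741
  x_5 = 0.1105·68 + 0.0445·69 + 0.0860·74 + 0.0838·74 + 0.0565·16 + 1.0996·96 = 129.6197
Δx_2 = L[2,0] · Δd_0 = 0.2168 · 18 = 3.9024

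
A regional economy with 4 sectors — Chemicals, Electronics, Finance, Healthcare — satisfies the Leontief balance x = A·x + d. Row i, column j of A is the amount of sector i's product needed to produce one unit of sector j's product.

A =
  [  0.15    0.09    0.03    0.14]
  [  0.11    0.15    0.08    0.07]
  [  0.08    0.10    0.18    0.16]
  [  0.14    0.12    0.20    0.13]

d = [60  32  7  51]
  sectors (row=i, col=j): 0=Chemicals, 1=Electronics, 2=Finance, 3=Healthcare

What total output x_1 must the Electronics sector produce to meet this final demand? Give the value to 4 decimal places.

Form M = I − A:
  [  0.85   -0.09   -0.03   -0.14]
  [ -0.11    0.85   -0.08   -0.07]
  [ -0.08   -0.10    0.82   -0.16]
  [ -0.14   -0.12   -0.20    0.87]
Leontief inverse L = M⁻¹:
  [  1.2504    0.1803    0.1214    0.2381]
  [  0.2034    1.2409    0.1684    0.1635]
  [  0.2005    0.2177    1.3194    0.2924]
  [  0.2754    0.2502    0.3461    1.2775]
Total output x = L · d:
  x_0 = 1.2504·60 + 0.1803·32 + 0.1214·7 + 0.2381·51 = 93.7858
  x_1 = 0.2034·60 + 1.2409·32 + 0.1684·7 + 0.1635·51 = 61.4303
  x_2 = 0.2005·60 + 0.2177·32 + 1.3194·7 + 0.2924·51 = 43.1497
  x_3 = 0.2754·60 + 0.2502·32 + 0.3461·7 + 1.2775·51 = 92.1053

61.4303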